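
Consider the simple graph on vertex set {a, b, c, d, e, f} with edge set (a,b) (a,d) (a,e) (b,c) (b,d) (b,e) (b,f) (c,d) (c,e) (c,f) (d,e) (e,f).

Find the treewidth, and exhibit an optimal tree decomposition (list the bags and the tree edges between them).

Treewidth 3.
One optimal decomposition is:
Bags: B1 = {b, c, d, e}  B2 = {b, c, e, f}  B3 = {a, b, d, e}
Tree: B1–B2, B1–B3

Each bag holds 4 vertices, so the decomposition has width 3, which upper-bounds the treewidth. On the other hand G contains the 4-clique {b, c, d, e}. A clique must lie in a single bag of any decomposition, so no decomposition can have width below 3. Combining the bounds, tw(G) = 3.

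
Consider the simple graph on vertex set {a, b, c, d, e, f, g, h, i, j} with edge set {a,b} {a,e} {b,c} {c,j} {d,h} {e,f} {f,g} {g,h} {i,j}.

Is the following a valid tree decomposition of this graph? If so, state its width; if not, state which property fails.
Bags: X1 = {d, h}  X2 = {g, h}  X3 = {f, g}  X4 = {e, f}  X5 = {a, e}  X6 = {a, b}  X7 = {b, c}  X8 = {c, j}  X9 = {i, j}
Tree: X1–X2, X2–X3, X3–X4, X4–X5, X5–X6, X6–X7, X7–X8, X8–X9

Every vertex of G appears in some bag (union = {a, b, c, d, e, f, g, h, i, j}); every edge is covered by a bag; and for each vertex v the set of bags containing v is connected in the bag tree. The decomposition is therefore valid. The largest bag has 2 vertices, so the width is 1.

Yes; width 1.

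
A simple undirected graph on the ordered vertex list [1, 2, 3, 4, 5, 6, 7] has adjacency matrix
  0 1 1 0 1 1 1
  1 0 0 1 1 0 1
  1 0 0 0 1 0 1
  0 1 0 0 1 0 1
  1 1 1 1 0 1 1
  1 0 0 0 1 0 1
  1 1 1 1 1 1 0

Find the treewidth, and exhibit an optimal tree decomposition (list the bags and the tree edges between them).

Treewidth 3.
One such decomposition:
Bags: B1 = {1, 3, 5, 7}  B2 = {1, 2, 5, 7}  B3 = {2, 4, 5, 7}  B4 = {1, 5, 6, 7}
Tree: B1–B2, B2–B3, B2–B4

Every bag has size at most 4, so the width is 4 − 1 = 3 and tw(G) ≤ 3. On the other hand G contains the 4-clique {1, 2, 5, 7}. A clique must lie in a single bag of any decomposition, so no decomposition can have width below 3. Hence tw(G) = 3 exactly.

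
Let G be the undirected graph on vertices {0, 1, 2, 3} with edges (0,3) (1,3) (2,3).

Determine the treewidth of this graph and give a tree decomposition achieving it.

Treewidth 1.
One optimal decomposition is:
Bags: B1 = {0, 3}  B2 = {2, 3}  B3 = {1, 3}
Tree: B1–B2, B2–B3

The largest bag has 2 vertices, giving width 1; this decomposition certifies tw(G) ≤ 1. Since G has at least one edge (e.g. 3–0), it is not an edgeless graph, so tw(G) ≥ 1. Therefore the treewidth is 1.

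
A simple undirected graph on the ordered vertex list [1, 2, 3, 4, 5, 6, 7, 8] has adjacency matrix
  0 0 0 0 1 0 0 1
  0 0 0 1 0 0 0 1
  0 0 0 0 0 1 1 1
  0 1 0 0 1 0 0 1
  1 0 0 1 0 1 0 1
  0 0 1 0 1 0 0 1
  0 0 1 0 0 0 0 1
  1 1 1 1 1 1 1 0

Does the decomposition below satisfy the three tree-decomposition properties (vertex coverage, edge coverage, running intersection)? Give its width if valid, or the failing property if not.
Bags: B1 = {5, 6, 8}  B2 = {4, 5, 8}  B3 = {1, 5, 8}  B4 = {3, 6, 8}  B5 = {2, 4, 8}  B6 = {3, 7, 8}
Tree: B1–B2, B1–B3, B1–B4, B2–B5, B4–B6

Yes; width 2.

Every vertex of G appears in some bag (union = {1, 2, 3, 4, 5, 6, 7, 8}); every edge is covered by a bag; and for each vertex v the set of bags containing v is connected in the bag tree. The decomposition is therefore valid. The largest bag has 3 vertices, so the width is 2.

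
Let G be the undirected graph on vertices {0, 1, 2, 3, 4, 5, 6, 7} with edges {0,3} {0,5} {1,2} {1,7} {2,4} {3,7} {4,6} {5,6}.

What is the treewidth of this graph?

2

A width-2 tree decomposition is:
Bags: B1 = {1, 2, 7}  B2 = {2, 4, 7}  B3 = {4, 6, 7}  B4 = {5, 6, 7}  B5 = {0, 5, 7}  B6 = {0, 3, 7}
Tree: B1–B2, B2–B3, B3–B4, B4–B5, B5–B6
Each bag holds 3 vertices, so the decomposition has width 2, which upper-bounds the treewidth. For the lower bound, G contains the cycle 7–1–2–4–6–5–0–3–7, so G is not a forest; only forests have treewidth ≤ 1, hence tw(G) ≥ 2. Combining the bounds, tw(G) = 2.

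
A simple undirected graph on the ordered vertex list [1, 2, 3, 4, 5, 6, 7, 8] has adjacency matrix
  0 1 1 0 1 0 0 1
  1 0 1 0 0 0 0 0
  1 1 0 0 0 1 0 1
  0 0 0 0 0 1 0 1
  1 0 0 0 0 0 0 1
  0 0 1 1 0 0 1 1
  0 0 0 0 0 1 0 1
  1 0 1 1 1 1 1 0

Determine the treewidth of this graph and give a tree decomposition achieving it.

Each bag holds 3 vertices, so the decomposition has width 2, which upper-bounds the treewidth. Conversely, {1, 3, 8} is a clique of size 3, and the vertices of any clique must share a bag in every tree decomposition; so some bag has ≥ 3 vertices and tw(G) ≥ 2. Hence tw(G) = 2 exactly.

Treewidth 2.
Bags: B1 = {1, 5, 8}  B2 = {1, 3, 8}  B3 = {3, 6, 8}  B4 = {4, 6, 8}  B5 = {1, 2, 3}  B6 = {6, 7, 8}
Tree: B1–B2, B2–B3, B3–B4, B2–B5, B3–B6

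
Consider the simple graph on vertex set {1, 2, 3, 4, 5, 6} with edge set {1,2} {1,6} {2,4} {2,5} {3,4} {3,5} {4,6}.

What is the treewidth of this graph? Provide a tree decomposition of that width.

Every bag has size at most 3, so the width is 3 − 1 = 2 and tw(G) ≤ 2. The edges 3–5–2–4–3 form a cycle, so G is not a tree and its treewidth is at least 2. Hence tw(G) = 2 exactly.

Treewidth 2.
One such decomposition:
Bags: B1 = {3, 4, 5}  B2 = {2, 4, 5}  B3 = {2, 4, 6}  B4 = {1, 2, 6}
Tree: B1–B2, B2–B3, B3–B4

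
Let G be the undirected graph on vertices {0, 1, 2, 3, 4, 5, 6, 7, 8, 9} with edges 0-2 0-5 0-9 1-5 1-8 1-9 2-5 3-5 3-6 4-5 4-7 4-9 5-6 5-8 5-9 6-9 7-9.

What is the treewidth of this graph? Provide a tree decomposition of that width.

Treewidth 2.
Bags: B1 = {5, 6, 9}  B2 = {1, 5, 9}  B3 = {4, 5, 9}  B4 = {3, 5, 6}  B5 = {4, 7, 9}  B6 = {0, 5, 9}  B7 = {1, 5, 8}  B8 = {0, 2, 5}
Tree: B1–B2, B1–B3, B1–B4, B3–B5, B3–B6, B2–B7, B6–B8

The largest bag has 3 vertices, giving width 2; this decomposition certifies tw(G) ≤ 2. For the lower bound, the 3 vertices {1, 5, 8} are pairwise adjacent, and any tree decomposition puts a clique entirely inside one bag — forcing width ≥ 2. The upper and lower bounds meet at 2, so that is the treewidth.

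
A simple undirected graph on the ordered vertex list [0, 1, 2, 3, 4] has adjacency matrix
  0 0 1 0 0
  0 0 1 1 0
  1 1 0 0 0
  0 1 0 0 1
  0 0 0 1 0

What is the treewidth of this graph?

A width-1 tree decomposition is:
Bags: B1 = {0, 2}  B2 = {1, 2}  B3 = {1, 3}  B4 = {3, 4}
Tree: B1–B2, B2–B3, B3–B4
Every bag has size at most 2, so the width is 2 − 1 = 1 and tw(G) ≤ 1. Since G has at least one edge (e.g. 0–2), it is not an edgeless graph, so tw(G) ≥ 1. Hence tw(G) = 1 exactly.

1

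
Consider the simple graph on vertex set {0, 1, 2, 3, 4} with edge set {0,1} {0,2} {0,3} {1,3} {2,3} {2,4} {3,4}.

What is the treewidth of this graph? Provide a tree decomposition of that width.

Treewidth 2.
Bags: B1 = {0, 2, 3}  B2 = {2, 3, 4}  B3 = {0, 1, 3}
Tree: B1–B2, B1–B3

Each bag holds 3 vertices, so the decomposition has width 2, which upper-bounds the treewidth. Conversely, {0, 1, 3} is a clique of size 3, and the vertices of any clique must share a bag in every tree decomposition; so some bag has ≥ 3 vertices and tw(G) ≥ 2. The upper and lower bounds meet at 2, so that is the treewidth.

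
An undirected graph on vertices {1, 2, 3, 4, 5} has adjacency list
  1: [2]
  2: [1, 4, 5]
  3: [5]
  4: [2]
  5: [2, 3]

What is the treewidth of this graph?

A width-1 tree decomposition is:
Bags: B1 = {2, 5}  B2 = {2, 4}  B3 = {1, 2}  B4 = {3, 5}
Tree: B1–B2, B1–B3, B1–B4
Every bag has size at most 2, so the width is 2 − 1 = 1 and tw(G) ≤ 1. Since G has at least one edge (e.g. 5–2), it is not an edgeless graph, so tw(G) ≥ 1. The upper and lower bounds meet at 1, so that is the treewidth.

1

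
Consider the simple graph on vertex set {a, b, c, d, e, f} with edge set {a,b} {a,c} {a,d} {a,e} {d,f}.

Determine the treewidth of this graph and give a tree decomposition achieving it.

Treewidth 1.
One such decomposition:
Bags: B1 = {a, d}  B2 = {d, f}  B3 = {a, b}  B4 = {a, c}  B5 = {a, e}
Tree: B1–B2, B1–B3, B3–B4, B1–B5

Each bag holds 2 vertices, so the decomposition has width 1, which upper-bounds the treewidth. Any graph with an edge has treewidth ≥ 1, and G has the edge d–a. Hence tw(G) = 1 exactly.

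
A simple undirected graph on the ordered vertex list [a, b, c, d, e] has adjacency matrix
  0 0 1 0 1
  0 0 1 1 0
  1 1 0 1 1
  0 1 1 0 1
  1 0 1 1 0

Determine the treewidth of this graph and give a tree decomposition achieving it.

The largest bag has 3 vertices, giving width 2; this decomposition certifies tw(G) ≤ 2. For the lower bound, the 3 vertices {c, d, e} are pairwise adjacent, and any tree decomposition puts a clique entirely inside one bag — forcing width ≥ 2. The upper and lower bounds meet at 2, so that is the treewidth.

Treewidth 2.
One such decomposition:
Bags: B1 = {c, d, e}  B2 = {b, c, d}  B3 = {a, c, e}
Tree: B1–B2, B1–B3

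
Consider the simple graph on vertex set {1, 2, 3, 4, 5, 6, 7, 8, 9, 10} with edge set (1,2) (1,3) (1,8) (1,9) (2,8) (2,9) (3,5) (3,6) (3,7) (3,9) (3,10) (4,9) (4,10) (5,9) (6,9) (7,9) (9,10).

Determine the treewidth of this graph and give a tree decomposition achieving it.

Each bag holds 3 vertices, so the decomposition has width 2, which upper-bounds the treewidth. On the other hand G contains the 3-clique {1, 2, 8}. A clique must lie in a single bag of any decomposition, so no decomposition can have width below 2. Therefore the treewidth is 2.

Treewidth 2.
One such decomposition:
Bags: B1 = {3, 5, 9}  B2 = {3, 9, 10}  B3 = {3, 7, 9}  B4 = {1, 3, 9}  B5 = {3, 6, 9}  B6 = {1, 2, 9}  B7 = {1, 2, 8}  B8 = {4, 9, 10}
Tree: B1–B2, B1–B3, B2–B4, B3–B5, B4–B6, B6–B7, B2–B8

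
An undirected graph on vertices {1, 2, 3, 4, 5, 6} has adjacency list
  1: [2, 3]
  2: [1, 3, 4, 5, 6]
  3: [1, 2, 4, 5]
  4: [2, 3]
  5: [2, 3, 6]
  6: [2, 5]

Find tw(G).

A width-2 tree decomposition is:
Bags: B1 = {2, 3, 4}  B2 = {2, 3, 5}  B3 = {1, 2, 3}  B4 = {2, 5, 6}
Tree: B1–B2, B1–B3, B2–B4
Every bag has size at most 3, so the width is 3 − 1 = 2 and tw(G) ≤ 2. Conversely, {1, 2, 3} is a clique of size 3, and the vertices of any clique must share a bag in every tree decomposition; so some bag has ≥ 3 vertices and tw(G) ≥ 2. Combining the bounds, tw(G) = 2.

2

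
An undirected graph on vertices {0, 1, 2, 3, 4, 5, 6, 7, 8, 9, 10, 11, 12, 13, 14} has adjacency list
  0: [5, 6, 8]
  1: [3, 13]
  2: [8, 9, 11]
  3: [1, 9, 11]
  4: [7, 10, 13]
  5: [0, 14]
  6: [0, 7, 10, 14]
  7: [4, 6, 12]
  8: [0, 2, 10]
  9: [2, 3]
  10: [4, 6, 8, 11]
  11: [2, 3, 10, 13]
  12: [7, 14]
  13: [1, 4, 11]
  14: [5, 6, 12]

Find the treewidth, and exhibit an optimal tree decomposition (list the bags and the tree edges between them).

Treewidth 3.
Bags: B1 = {0, 5, 12, 14}  B2 = {0, 6, 12, 14}  B3 = {0, 6, 7, 12}  B4 = {0, 6, 7, 8}  B5 = {6, 7, 8, 10}  B6 = {4, 7, 8, 10}  B7 = {2, 4, 8, 10}  B8 = {2, 4, 10, 11}  B9 = {2, 4, 11, 13}  B10 = {2, 9, 11, 13}  B11 = {3, 9, 11, 13}  B12 = {1, 3, 9, 13}
Tree: B1–B2, B2–B3, B3–B4, B4–B5, B5–B6, B6–B7, B7–B8, B8–B9, B9–B10, B10–B11, B11–B12

Every bag has size at most 4, so the width is 4 − 1 = 3 and tw(G) ≤ 3. For the lower bound: the 4 vertex sets {5,12,14}, {0}, {6}, {4,7,8,10} are disjoint, each induces a connected subgraph, and every pair is joined by at least one edge of G. Contracting each set to a single vertex therefore yields K_{4} as a minor, and since treewidth is minor-monotone, tw(G) ≥ tw(K_{4}) = 3. Combining the bounds, tw(G) = 3.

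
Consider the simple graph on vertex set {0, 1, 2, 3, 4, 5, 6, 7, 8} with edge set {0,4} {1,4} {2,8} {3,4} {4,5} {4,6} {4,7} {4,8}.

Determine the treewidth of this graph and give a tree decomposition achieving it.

The largest bag has 2 vertices, giving width 1; this decomposition certifies tw(G) ≤ 1. Any graph with an edge has treewidth ≥ 1, and G has the edge 7–4. Therefore the treewidth is 1.

Treewidth 1.
One optimal decomposition is:
Bags: B1 = {4, 7}  B2 = {0, 4}  B3 = {1, 4}  B4 = {4, 8}  B5 = {3, 4}  B6 = {2, 8}  B7 = {4, 5}  B8 = {4, 6}
Tree: B1–B2, B1–B3, B2–B4, B4–B5, B4–B6, B3–B7, B3–B8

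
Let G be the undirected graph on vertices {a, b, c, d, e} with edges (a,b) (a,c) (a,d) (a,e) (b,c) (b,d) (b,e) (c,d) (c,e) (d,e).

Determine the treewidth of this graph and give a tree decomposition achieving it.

Treewidth 4.
One optimal decomposition is:
Bags: B1 = {a, b, c, d, e}
Tree: (single bag)

A single bag containing all 5 vertices is trivially a valid decomposition of width 4. Conversely, {a, b, c, d, e} is a clique of size 5, and the vertices of any clique must share a bag in every tree decomposition; so some bag has ≥ 5 vertices and tw(G) ≥ 4. The upper and lower bounds meet at 4, so that is the treewidth.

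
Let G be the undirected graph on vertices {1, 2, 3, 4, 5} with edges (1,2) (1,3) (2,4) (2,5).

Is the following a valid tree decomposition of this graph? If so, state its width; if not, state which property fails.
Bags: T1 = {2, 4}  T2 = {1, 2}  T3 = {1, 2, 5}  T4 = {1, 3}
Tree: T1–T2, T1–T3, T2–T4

A tree decomposition must satisfy three properties: every vertex lies in some bag; for every edge, both endpoints lie together in some bag; and for every vertex, the bags containing it form a connected subtree. Here bags containing vertex 1 are not connected in the tree, so the decomposition is invalid.

No — bags containing vertex 1 are not connected in the tree.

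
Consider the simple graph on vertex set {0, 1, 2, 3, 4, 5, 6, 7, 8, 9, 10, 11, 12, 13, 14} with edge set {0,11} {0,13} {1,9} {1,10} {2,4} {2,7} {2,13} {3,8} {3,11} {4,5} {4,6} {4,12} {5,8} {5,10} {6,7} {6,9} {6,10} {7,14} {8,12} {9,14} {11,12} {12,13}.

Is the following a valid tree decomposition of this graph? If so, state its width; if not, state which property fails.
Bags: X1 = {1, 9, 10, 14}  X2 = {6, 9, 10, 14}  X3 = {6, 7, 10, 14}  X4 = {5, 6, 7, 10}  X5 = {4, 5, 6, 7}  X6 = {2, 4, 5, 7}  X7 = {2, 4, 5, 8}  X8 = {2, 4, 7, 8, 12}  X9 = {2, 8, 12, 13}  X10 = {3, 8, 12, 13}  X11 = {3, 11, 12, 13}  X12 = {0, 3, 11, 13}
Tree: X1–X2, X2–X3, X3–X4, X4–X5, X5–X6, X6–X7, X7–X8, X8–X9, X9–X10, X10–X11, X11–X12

No — bags containing vertex 7 are not connected in the tree.

A tree decomposition must satisfy three properties: every vertex lies in some bag; for every edge, both endpoints lie together in some bag; and for every vertex, the bags containing it form a connected subtree. Here bags containing vertex 7 are not connected in the tree, so the decomposition is invalid.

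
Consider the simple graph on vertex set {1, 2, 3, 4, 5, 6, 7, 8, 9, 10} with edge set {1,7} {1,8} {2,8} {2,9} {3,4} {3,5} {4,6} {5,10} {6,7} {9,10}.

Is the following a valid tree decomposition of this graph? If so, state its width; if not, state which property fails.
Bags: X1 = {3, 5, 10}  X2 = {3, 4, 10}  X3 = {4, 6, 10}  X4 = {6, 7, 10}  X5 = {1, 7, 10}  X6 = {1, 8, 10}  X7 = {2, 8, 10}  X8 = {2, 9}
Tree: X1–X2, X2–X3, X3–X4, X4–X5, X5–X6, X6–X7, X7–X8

A tree decomposition must satisfy three properties: every vertex lies in some bag; for every edge, both endpoints lie together in some bag; and for every vertex, the bags containing it form a connected subtree. Here edge (10,9) lies in no bag, so the decomposition is invalid.

No — edge (10,9) lies in no bag.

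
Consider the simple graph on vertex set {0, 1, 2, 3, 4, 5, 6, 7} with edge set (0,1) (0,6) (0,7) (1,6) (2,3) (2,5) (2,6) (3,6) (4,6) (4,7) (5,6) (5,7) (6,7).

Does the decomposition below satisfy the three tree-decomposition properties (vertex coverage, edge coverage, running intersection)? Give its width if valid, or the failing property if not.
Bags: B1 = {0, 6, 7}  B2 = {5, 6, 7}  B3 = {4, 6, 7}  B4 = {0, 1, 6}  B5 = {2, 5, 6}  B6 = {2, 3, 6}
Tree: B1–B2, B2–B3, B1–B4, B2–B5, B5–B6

Yes; width 2.

Checking the three conditions: (i) the bags cover all of {0, 1, 2, 3, 4, 5, 6, 7}; (ii) for each edge, some bag contains both endpoints; (iii) the bags containing any fixed vertex form a subtree. All hold, so the decomposition is valid with width 3 − 1 = 2.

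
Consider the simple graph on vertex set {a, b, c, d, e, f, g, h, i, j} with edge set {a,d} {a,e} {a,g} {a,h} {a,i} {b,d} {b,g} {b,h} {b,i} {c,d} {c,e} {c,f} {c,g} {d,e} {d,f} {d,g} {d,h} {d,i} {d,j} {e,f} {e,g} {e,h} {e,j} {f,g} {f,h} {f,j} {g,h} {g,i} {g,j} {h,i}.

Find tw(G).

4

A width-4 tree decomposition is:
Bags: B1 = {d, e, f, g, h}  B2 = {a, d, e, g, h}  B3 = {a, d, g, h, i}  B4 = {d, e, f, g, j}  B5 = {c, d, e, f, g}  B6 = {b, d, g, h, i}
Tree: B1–B2, B2–B3, B1–B4, B4–B5, B3–B6
Each bag holds 5 vertices, so the decomposition has width 4, which upper-bounds the treewidth. Conversely, {d, e, f, g, j} is a clique of size 5, and the vertices of any clique must share a bag in every tree decomposition; so some bag has ≥ 5 vertices and tw(G) ≥ 4. The upper and lower bounds meet at 4, so that is the treewidth.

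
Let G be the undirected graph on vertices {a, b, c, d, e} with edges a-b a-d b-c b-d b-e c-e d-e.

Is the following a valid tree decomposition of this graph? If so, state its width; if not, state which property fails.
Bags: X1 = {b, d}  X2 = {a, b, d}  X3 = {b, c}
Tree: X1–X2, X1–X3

A tree decomposition must satisfy three properties: every vertex lies in some bag; for every edge, both endpoints lie together in some bag; and for every vertex, the bags containing it form a connected subtree. Here vertex e appears in no bag, so the decomposition is invalid.

No — vertex e appears in no bag.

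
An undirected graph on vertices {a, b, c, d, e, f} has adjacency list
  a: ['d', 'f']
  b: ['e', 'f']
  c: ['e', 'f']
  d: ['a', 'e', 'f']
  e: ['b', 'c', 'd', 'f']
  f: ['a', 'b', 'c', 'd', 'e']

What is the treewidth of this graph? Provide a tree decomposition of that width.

Every bag has size at most 3, so the width is 3 − 1 = 2 and tw(G) ≤ 2. Conversely, {d, e, f} is a clique of size 3, and the vertices of any clique must share a bag in every tree decomposition; so some bag has ≥ 3 vertices and tw(G) ≥ 2. Combining the bounds, tw(G) = 2.

Treewidth 2.
Bags: B1 = {d, e, f}  B2 = {a, d, f}  B3 = {b, e, f}  B4 = {c, e, f}
Tree: B1–B2, B1–B3, B1–B4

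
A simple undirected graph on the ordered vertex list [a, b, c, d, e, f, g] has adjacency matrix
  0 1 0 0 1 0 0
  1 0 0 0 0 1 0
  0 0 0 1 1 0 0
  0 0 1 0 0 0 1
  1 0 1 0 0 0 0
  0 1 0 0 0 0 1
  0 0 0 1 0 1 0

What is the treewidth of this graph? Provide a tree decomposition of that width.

Treewidth 2.
Bags: B1 = {a, c, e}  B2 = {a, b, c}  B3 = {b, c, f}  B4 = {c, f, g}  B5 = {c, d, g}
Tree: B1–B2, B2–B3, B3–B4, B4–B5

Each bag holds 3 vertices, so the decomposition has width 2, which upper-bounds the treewidth. Since c–e–a–b–f–g–d–c is a cycle in G, G is not acyclic. Forests are exactly the graphs of treewidth ≤ 1, so tw(G) ≥ 2. Therefore the treewidth is 2.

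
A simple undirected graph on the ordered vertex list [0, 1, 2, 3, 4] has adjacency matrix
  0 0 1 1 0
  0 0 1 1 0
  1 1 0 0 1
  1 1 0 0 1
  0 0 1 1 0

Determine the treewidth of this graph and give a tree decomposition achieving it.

Treewidth 2.
Bags: B1 = {0, 2, 3}  B2 = {1, 2, 3}  B3 = {2, 3, 4}
Tree: B1–B2, B2–B3

Each bag holds 3 vertices, so the decomposition has width 2, which upper-bounds the treewidth. The edges 3–0–2–1–3 form a cycle, so G is not a tree and its treewidth is at least 2. The upper and lower bounds meet at 2, so that is the treewidth.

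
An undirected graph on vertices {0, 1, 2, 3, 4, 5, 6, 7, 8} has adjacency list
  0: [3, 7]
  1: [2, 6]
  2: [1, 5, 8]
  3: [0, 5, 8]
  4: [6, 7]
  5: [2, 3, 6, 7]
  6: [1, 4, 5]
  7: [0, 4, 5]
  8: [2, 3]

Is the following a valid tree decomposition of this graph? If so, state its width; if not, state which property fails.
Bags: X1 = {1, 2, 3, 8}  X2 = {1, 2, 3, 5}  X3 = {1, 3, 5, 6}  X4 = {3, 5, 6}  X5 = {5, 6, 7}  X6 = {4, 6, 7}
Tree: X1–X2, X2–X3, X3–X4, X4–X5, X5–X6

A tree decomposition must satisfy three properties: every vertex lies in some bag; for every edge, both endpoints lie together in some bag; and for every vertex, the bags containing it form a connected subtree. Here vertex 0 appears in no bag, so the decomposition is invalid.

No — vertex 0 appears in no bag.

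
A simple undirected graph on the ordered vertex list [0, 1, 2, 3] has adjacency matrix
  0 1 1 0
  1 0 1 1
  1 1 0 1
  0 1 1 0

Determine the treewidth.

2

A width-2 tree decomposition is:
Bags: B1 = {0, 1, 2}  B2 = {1, 2, 3}
Tree: B1–B2
The largest bag has 3 vertices, giving width 2; this decomposition certifies tw(G) ≤ 2. Conversely, {0, 1, 2} is a clique of size 3, and the vertices of any clique must share a bag in every tree decomposition; so some bag has ≥ 3 vertices and tw(G) ≥ 2. Combining the bounds, tw(G) = 2.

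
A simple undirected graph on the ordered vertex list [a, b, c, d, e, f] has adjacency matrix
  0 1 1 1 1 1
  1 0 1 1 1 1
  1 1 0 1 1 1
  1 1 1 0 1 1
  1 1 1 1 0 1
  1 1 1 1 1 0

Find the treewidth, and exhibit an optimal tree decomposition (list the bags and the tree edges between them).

A single bag containing all 6 vertices is trivially a valid decomposition of width 5. For the lower bound, the 6 vertices {a, b, c, d, e, f} are pairwise adjacent, and any tree decomposition puts a clique entirely inside one bag — forcing width ≥ 5. Therefore the treewidth is 5.

Treewidth 5.
Bags: B1 = {a, b, c, d, e, f}
Tree: (single bag)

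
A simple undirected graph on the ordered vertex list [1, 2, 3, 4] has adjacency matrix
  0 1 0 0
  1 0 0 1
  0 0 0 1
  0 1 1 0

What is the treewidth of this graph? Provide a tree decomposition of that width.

Treewidth 1.
Bags: B1 = {1, 2}  B2 = {2, 4}  B3 = {3, 4}
Tree: B1–B2, B2–B3

Every bag has size at most 2, so the width is 2 − 1 = 1 and tw(G) ≤ 1. Since G has at least one edge (e.g. 1–2), it is not an edgeless graph, so tw(G) ≥ 1. Combining the bounds, tw(G) = 1.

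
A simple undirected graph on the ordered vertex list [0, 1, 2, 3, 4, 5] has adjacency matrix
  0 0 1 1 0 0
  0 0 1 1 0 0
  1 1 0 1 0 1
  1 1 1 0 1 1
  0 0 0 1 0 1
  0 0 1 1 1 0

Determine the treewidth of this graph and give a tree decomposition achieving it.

Treewidth 2.
One such decomposition:
Bags: B1 = {2, 3, 5}  B2 = {3, 4, 5}  B3 = {1, 2, 3}  B4 = {0, 2, 3}
Tree: B1–B2, B1–B3, B1–B4

The largest bag has 3 vertices, giving width 2; this decomposition certifies tw(G) ≤ 2. For the lower bound, the 3 vertices {0, 2, 3} are pairwise adjacent, and any tree decomposition puts a clique entirely inside one bag — forcing width ≥ 2. The upper and lower bounds meet at 2, so that is the treewidth.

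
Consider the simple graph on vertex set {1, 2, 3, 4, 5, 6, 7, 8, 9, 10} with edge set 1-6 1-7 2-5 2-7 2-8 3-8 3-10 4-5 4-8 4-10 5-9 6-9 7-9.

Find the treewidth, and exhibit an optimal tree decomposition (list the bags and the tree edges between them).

Treewidth 2.
Bags: B1 = {1, 6, 9}  B2 = {1, 7, 9}  B3 = {5, 7, 9}  B4 = {2, 5, 7}  B5 = {2, 4, 5}  B6 = {2, 4, 8}  B7 = {4, 8, 10}  B8 = {3, 8, 10}
Tree: B1–B2, B2–B3, B3–B4, B4–B5, B5–B6, B6–B7, B7–B8

The largest bag has 3 vertices, giving width 2; this decomposition certifies tw(G) ≤ 2. Since 6–1–7–9–6 is a cycle in G, G is not acyclic. Forests are exactly the graphs of treewidth ≤ 1, so tw(G) ≥ 2. Therefore the treewidth is 2.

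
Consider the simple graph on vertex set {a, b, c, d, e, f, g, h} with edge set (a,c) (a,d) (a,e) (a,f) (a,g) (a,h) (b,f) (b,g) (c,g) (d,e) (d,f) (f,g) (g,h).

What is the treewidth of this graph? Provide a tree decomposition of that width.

Each bag holds 3 vertices, so the decomposition has width 2, which upper-bounds the treewidth. For the lower bound, the 3 vertices {a, d, e} are pairwise adjacent, and any tree decomposition puts a clique entirely inside one bag — forcing width ≥ 2. Therefore the treewidth is 2.

Treewidth 2.
One such decomposition:
Bags: B1 = {a, d, f}  B2 = {a, f, g}  B3 = {b, f, g}  B4 = {a, d, e}  B5 = {a, g, h}  B6 = {a, c, g}
Tree: B1–B2, B2–B3, B1–B4, B2–B5, B2–B6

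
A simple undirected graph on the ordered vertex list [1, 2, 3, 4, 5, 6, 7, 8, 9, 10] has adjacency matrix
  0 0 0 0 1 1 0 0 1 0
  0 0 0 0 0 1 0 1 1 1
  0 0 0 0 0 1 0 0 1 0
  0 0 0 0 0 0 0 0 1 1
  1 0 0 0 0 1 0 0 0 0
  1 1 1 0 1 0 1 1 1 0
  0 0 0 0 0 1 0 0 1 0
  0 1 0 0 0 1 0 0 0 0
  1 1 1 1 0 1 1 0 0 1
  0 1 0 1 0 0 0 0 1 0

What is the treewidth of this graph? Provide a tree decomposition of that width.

Treewidth 2.
Bags: B1 = {2, 6, 9}  B2 = {2, 6, 8}  B3 = {1, 6, 9}  B4 = {2, 9, 10}  B5 = {1, 5, 6}  B6 = {6, 7, 9}  B7 = {4, 9, 10}  B8 = {3, 6, 9}
Tree: B1–B2, B1–B3, B1–B4, B3–B5, B3–B6, B4–B7, B3–B8

The largest bag has 3 vertices, giving width 2; this decomposition certifies tw(G) ≤ 2. For the lower bound, the 3 vertices {2, 9, 10} are pairwise adjacent, and any tree decomposition puts a clique entirely inside one bag — forcing width ≥ 2. The upper and lower bounds meet at 2, so that is the treewidth.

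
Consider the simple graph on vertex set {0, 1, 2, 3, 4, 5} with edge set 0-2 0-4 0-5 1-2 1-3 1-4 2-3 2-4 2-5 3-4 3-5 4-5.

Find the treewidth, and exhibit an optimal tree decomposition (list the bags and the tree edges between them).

The largest bag has 4 vertices, giving width 3; this decomposition certifies tw(G) ≤ 3. Conversely, {0, 2, 4, 5} is a clique of size 4, and the vertices of any clique must share a bag in every tree decomposition; so some bag has ≥ 4 vertices and tw(G) ≥ 3. Hence tw(G) = 3 exactly.

Treewidth 3.
One optimal decomposition is:
Bags: B1 = {0, 2, 4, 5}  B2 = {2, 3, 4, 5}  B3 = {1, 2, 3, 4}
Tree: B1–B2, B2–B3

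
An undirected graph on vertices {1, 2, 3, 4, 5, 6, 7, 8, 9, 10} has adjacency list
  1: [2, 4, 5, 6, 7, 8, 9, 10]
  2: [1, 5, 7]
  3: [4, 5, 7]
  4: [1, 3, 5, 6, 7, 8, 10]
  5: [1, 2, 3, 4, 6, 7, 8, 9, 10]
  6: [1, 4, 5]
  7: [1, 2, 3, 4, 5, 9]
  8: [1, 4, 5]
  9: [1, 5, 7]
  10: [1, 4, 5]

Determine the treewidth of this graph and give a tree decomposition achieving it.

Every bag has size at most 4, so the width is 4 − 1 = 3 and tw(G) ≤ 3. Conversely, {1, 5, 7, 9} is a clique of size 4, and the vertices of any clique must share a bag in every tree decomposition; so some bag has ≥ 4 vertices and tw(G) ≥ 3. Combining the bounds, tw(G) = 3.

Treewidth 3.
Bags: B1 = {1, 2, 5, 7}  B2 = {1, 4, 5, 7}  B3 = {1, 4, 5, 10}  B4 = {3, 4, 5, 7}  B5 = {1, 4, 5, 6}  B6 = {1, 5, 7, 9}  B7 = {1, 4, 5, 8}
Tree: B1–B2, B2–B3, B2–B4, B3–B5, B2–B6, B5–B7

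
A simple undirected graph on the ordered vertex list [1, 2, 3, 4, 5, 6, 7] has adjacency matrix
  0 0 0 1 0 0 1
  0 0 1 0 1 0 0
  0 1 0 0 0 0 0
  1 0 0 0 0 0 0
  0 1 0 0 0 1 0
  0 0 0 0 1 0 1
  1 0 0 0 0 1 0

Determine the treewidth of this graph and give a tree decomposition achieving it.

Every bag has size at most 2, so the width is 2 − 1 = 1 and tw(G) ≤ 1. G has an edge, so its treewidth is at least 1. Combining the bounds, tw(G) = 1.

Treewidth 1.
Bags: B1 = {2, 3}  B2 = {2, 5}  B3 = {5, 6}  B4 = {6, 7}  B5 = {1, 7}  B6 = {1, 4}
Tree: B1–B2, B2–B3, B3–B4, B4–B5, B5–B6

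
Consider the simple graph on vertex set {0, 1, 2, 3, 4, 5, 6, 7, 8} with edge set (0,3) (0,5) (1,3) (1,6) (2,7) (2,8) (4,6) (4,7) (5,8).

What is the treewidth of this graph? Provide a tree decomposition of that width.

Treewidth 2.
Bags: B1 = {4, 6, 7}  B2 = {2, 6, 7}  B3 = {2, 6, 8}  B4 = {5, 6, 8}  B5 = {0, 5, 6}  B6 = {0, 3, 6}  B7 = {1, 3, 6}
Tree: B1–B2, B2–B3, B3–B4, B4–B5, B5–B6, B6–B7

Every bag has size at most 3, so the width is 3 − 1 = 2 and tw(G) ≤ 2. Since 6–4–7–2–8–5–0–3–1–6 is a cycle in G, G is not acyclic. Forests are exactly the graphs of treewidth ≤ 1, so tw(G) ≥ 2. Combining the bounds, tw(G) = 2.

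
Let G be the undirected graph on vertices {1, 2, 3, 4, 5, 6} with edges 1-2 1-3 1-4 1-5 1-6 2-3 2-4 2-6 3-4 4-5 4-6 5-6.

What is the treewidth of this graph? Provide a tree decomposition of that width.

The largest bag has 4 vertices, giving width 3; this decomposition certifies tw(G) ≤ 3. For the lower bound, the 4 vertices {1, 2, 3, 4} are pairwise adjacent, and any tree decomposition puts a clique entirely inside one bag — forcing width ≥ 3. Therefore the treewidth is 3.

Treewidth 3.
One such decomposition:
Bags: B1 = {1, 2, 4, 6}  B2 = {1, 2, 3, 4}  B3 = {1, 4, 5, 6}
Tree: B1–B2, B1–B3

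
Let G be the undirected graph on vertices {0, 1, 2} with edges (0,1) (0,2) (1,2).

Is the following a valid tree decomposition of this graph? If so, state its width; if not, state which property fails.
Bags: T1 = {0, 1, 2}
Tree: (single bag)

Yes; width 2.

Checking the three conditions: (i) the bags cover all of {0, 1, 2}; (ii) for each edge, some bag contains both endpoints; (iii) the bags containing any fixed vertex form a subtree. All hold, so the decomposition is valid with width 3 − 1 = 2.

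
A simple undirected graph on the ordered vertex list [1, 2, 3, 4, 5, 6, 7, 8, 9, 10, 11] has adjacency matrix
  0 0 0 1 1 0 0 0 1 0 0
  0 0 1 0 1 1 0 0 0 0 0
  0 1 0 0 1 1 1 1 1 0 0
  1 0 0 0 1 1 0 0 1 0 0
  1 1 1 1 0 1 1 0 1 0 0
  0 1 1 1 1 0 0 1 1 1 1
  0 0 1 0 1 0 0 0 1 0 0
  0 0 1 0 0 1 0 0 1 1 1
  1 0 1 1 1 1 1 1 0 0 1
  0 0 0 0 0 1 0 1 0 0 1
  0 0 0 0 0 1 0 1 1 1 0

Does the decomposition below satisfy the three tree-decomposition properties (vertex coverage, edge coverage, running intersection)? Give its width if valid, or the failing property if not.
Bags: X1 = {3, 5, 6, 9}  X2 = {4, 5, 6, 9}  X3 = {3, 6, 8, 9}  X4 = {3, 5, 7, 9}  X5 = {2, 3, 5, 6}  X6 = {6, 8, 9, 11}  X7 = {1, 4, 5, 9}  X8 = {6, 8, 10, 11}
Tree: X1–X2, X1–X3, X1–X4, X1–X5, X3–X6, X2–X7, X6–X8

Yes; width 3.

Every vertex of G appears in some bag (union = {1, 2, 3, 4, 5, 6, 7, 8, 9, 10, 11}); every edge is covered by a bag; and for each vertex v the set of bags containing v is connected in the bag tree. The decomposition is therefore valid. The largest bag has 4 vertices, so the width is 3.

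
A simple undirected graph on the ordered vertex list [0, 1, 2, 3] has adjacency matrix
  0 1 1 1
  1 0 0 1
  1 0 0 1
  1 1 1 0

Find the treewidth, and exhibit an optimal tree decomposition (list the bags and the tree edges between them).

Treewidth 2.
Bags: B1 = {0, 1, 3}  B2 = {0, 2, 3}
Tree: B1–B2

Every bag has size at most 3, so the width is 3 − 1 = 2 and tw(G) ≤ 2. Conversely, {0, 1, 3} is a clique of size 3, and the vertices of any clique must share a bag in every tree decomposition; so some bag has ≥ 3 vertices and tw(G) ≥ 2. Therefore the treewidth is 2.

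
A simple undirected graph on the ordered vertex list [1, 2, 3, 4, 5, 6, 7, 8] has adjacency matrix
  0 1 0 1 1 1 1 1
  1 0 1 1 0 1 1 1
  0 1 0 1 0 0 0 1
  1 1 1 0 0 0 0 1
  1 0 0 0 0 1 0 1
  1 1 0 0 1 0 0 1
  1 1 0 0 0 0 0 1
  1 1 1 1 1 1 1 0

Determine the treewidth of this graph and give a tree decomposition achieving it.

Each bag holds 4 vertices, so the decomposition has width 3, which upper-bounds the treewidth. On the other hand G contains the 4-clique {1, 2, 4, 8}. A clique must lie in a single bag of any decomposition, so no decomposition can have width below 3. Therefore the treewidth is 3.

Treewidth 3.
One optimal decomposition is:
Bags: B1 = {1, 2, 4, 8}  B2 = {1, 2, 6, 8}  B3 = {1, 5, 6, 8}  B4 = {1, 2, 7, 8}  B5 = {2, 3, 4, 8}
Tree: B1–B2, B2–B3, B1–B4, B1–B5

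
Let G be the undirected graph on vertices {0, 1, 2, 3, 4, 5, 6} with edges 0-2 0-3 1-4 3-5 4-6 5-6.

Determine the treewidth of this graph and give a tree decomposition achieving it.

Every bag has size at most 2, so the width is 2 − 1 = 1 and tw(G) ≤ 1. Any graph with an edge has treewidth ≥ 1, and G has the edge 2–0. Combining the bounds, tw(G) = 1.

Treewidth 1.
Bags: B1 = {0, 2}  B2 = {0, 3}  B3 = {3, 5}  B4 = {5, 6}  B5 = {4, 6}  B6 = {1, 4}
Tree: B1–B2, B2–B3, B3–B4, B4–B5, B5–B6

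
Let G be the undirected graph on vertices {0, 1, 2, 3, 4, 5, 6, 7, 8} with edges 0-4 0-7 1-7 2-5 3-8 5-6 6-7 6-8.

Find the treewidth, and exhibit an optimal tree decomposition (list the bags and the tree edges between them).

Each bag holds 2 vertices, so the decomposition has width 1, which upper-bounds the treewidth. Any graph with an edge has treewidth ≥ 1, and G has the edge 6–5. Combining the bounds, tw(G) = 1.

Treewidth 1.
One such decomposition:
Bags: B1 = {5, 6}  B2 = {6, 7}  B3 = {0, 7}  B4 = {2, 5}  B5 = {6, 8}  B6 = {3, 8}  B7 = {0, 4}  B8 = {1, 7}
Tree: B1–B2, B2–B3, B1–B4, B2–B5, B5–B6, B3–B7, B3–B8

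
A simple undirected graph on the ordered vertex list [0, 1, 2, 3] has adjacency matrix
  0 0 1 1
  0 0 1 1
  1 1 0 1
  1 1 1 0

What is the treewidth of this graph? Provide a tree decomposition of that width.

Treewidth 2.
One optimal decomposition is:
Bags: B1 = {1, 2, 3}  B2 = {0, 2, 3}
Tree: B1–B2

The largest bag has 3 vertices, giving width 2; this decomposition certifies tw(G) ≤ 2. Conversely, {0, 2, 3} is a clique of size 3, and the vertices of any clique must share a bag in every tree decomposition; so some bag has ≥ 3 vertices and tw(G) ≥ 2. The upper and lower bounds meet at 2, so that is the treewidth.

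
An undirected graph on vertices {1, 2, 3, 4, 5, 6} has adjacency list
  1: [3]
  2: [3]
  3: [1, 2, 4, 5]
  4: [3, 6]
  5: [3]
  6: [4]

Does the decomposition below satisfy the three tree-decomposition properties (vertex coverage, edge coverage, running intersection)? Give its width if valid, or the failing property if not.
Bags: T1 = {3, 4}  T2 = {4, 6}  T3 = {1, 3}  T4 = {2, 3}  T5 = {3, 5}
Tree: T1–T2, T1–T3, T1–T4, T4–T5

Yes; width 1.

Checking the three conditions: (i) the bags cover all of {1, 2, 3, 4, 5, 6}; (ii) for each edge, some bag contains both endpoints; (iii) the bags containing any fixed vertex form a subtree. All hold, so the decomposition is valid with width 2 − 1 = 1.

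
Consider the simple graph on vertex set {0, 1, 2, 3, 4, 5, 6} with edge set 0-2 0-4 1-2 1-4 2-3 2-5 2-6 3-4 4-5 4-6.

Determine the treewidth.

A width-2 tree decomposition is:
Bags: B1 = {0, 2, 4}  B2 = {2, 3, 4}  B3 = {1, 2, 4}  B4 = {2, 4, 5}  B5 = {2, 4, 6}
Tree: B1–B2, B2–B3, B3–B4, B4–B5
Every bag has size at most 3, so the width is 3 − 1 = 2 and tw(G) ≤ 2. The edges 2–0–4–3–2 form a cycle, so G is not a tree and its treewidth is at least 2. The upper and lower bounds meet at 2, so that is the treewidth.

2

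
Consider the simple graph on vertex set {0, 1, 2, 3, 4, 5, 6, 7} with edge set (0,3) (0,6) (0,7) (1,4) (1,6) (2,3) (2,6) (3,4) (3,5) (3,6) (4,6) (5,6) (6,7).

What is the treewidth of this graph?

A width-2 tree decomposition is:
Bags: B1 = {0, 3, 6}  B2 = {3, 4, 6}  B3 = {1, 4, 6}  B4 = {0, 6, 7}  B5 = {3, 5, 6}  B6 = {2, 3, 6}
Tree: B1–B2, B2–B3, B1–B4, B2–B5, B1–B6
The largest bag has 3 vertices, giving width 2; this decomposition certifies tw(G) ≤ 2. Conversely, {1, 4, 6} is a clique of size 3, and the vertices of any clique must share a bag in every tree decomposition; so some bag has ≥ 3 vertices and tw(G) ≥ 2. Hence tw(G) = 2 exactly.

2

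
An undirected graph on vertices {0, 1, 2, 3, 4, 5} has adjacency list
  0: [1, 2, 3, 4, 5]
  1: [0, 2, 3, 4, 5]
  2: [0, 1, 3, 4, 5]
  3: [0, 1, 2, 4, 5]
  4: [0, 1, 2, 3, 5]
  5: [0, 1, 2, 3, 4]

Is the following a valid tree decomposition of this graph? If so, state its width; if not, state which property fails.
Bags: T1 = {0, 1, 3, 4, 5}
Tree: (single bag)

No — vertex 2 appears in no bag.

A tree decomposition must satisfy three properties: every vertex lies in some bag; for every edge, both endpoints lie together in some bag; and for every vertex, the bags containing it form a connected subtree. Here vertex 2 appears in no bag, so the decomposition is invalid.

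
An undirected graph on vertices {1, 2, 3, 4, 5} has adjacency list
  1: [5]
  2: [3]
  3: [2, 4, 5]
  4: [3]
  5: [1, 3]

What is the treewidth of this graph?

1

A width-1 tree decomposition is:
Bags: B1 = {2, 3}  B2 = {3, 5}  B3 = {3, 4}  B4 = {1, 5}
Tree: B1–B2, B2–B3, B2–B4
The largest bag has 2 vertices, giving width 1; this decomposition certifies tw(G) ≤ 1. G has an edge, so its treewidth is at least 1. Hence tw(G) = 1 exactly.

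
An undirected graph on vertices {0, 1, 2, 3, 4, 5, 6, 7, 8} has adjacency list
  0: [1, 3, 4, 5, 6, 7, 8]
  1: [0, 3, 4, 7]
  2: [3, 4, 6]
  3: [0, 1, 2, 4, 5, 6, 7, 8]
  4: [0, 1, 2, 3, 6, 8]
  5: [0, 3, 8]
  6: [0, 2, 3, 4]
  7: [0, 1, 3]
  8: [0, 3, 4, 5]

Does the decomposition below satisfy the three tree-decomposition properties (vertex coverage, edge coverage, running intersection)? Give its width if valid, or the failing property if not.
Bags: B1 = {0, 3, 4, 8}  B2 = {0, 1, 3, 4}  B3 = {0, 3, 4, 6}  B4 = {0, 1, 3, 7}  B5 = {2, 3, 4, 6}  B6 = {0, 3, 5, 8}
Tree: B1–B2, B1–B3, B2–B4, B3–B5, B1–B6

Yes; width 3.

Vertex coverage: the bags together contain {0, 1, 2, 3, 4, 5, 6, 7, 8}, the full vertex set. Edge coverage: each edge of G has both endpoints in at least one bag. Running intersection: for every vertex, the bags containing it form a connected subtree. All three properties hold, so this is a valid tree decomposition of width max|bag| − 1 = 3, and hence tw(G) ≤ 3.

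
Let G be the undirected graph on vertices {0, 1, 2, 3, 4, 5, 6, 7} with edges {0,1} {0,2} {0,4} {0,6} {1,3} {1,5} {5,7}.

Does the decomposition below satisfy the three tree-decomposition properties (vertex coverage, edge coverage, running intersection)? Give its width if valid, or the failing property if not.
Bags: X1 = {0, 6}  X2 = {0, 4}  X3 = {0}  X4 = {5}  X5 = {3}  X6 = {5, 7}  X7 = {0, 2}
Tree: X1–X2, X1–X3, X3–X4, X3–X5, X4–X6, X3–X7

A tree decomposition must satisfy three properties: every vertex lies in some bag; for every edge, both endpoints lie together in some bag; and for every vertex, the bags containing it form a connected subtree. Here vertex 1 appears in no bag, so the decomposition is invalid.

No — vertex 1 appears in no bag.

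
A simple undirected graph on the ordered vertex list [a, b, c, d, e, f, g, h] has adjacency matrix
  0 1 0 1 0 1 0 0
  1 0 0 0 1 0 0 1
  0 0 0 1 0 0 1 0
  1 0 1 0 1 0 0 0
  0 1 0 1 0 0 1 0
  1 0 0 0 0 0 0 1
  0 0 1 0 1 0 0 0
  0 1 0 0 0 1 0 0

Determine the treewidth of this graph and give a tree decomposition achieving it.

Every bag has size at most 3, so the width is 3 − 1 = 2 and tw(G) ≤ 2. The edges f–h–b–a–f form a cycle, so G is not a tree and its treewidth is at least 2. The upper and lower bounds meet at 2, so that is the treewidth.

Treewidth 2.
Bags: B1 = {a, f, h}  B2 = {a, b, h}  B3 = {a, b, d}  B4 = {b, d, e}  B5 = {c, d, e}  B6 = {c, e, g}
Tree: B1–B2, B2–B3, B3–B4, B4–B5, B5–B6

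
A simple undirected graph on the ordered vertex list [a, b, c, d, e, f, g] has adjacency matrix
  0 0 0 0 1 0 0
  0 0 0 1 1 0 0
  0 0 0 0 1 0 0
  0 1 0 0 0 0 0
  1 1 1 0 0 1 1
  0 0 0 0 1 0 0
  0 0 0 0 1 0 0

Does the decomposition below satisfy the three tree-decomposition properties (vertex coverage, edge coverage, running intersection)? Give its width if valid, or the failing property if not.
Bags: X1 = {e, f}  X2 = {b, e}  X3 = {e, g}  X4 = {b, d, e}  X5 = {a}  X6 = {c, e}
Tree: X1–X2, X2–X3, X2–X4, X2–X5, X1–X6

No — edge (e,a) lies in no bag.

A tree decomposition must satisfy three properties: every vertex lies in some bag; for every edge, both endpoints lie together in some bag; and for every vertex, the bags containing it form a connected subtree. Here edge (e,a) lies in no bag, so the decomposition is invalid.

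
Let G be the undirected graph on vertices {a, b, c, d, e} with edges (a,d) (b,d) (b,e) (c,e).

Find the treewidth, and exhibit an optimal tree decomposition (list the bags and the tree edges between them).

Each bag holds 2 vertices, so the decomposition has width 1, which upper-bounds the treewidth. Any graph with an edge has treewidth ≥ 1, and G has the edge c–e. Therefore the treewidth is 1.

Treewidth 1.
One optimal decomposition is:
Bags: B1 = {c, e}  B2 = {b, e}  B3 = {b, d}  B4 = {a, d}
Tree: B1–B2, B2–B3, B3–B4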